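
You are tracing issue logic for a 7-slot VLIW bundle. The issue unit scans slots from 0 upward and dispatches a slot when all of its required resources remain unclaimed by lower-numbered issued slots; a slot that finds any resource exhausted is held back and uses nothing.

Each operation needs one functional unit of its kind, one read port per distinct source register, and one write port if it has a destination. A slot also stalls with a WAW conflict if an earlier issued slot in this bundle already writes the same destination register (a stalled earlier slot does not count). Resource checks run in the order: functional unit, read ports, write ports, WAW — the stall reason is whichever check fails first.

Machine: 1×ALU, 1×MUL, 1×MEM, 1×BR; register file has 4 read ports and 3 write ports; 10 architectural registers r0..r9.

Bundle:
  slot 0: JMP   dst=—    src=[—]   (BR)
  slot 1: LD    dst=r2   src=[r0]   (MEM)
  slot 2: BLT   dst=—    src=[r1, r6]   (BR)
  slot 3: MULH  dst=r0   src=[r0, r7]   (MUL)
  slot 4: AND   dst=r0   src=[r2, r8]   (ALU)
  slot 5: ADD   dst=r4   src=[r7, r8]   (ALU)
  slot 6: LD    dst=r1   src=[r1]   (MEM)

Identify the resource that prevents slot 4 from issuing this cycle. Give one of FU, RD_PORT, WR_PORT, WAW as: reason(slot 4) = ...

reason(slot 4) = RD_PORT

#0 BR src=- dispatched  <A:1 Mu:1 Ld:1 B:0 rd:4 wr:3>
#1 MEM src=r0 dispatched  <A:1 Mu:1 Ld:0 B:0 rd:3 wr:2>
#2 BR src=r1,r6 held:FU  <A:1 Mu:1 Ld:0 B:0 rd:3 wr:2>
#3 MUL src=r0,r7 dispatched  <A:1 Mu:0 Ld:0 B:0 rd:1 wr:1>
#4 ALU src=r2,r8 held:RD_PORT  <A:1 Mu:0 Ld:0 B:0 rd:1 wr:1>
#5 ALU src=r7,r8 held:RD_PORT  <A:1 Mu:0 Ld:0 B:0 rd:1 wr:1>
#6 MEM src=r1 held:FU  <A:1 Mu:0 Ld:0 B:0 rd:1 wr:1>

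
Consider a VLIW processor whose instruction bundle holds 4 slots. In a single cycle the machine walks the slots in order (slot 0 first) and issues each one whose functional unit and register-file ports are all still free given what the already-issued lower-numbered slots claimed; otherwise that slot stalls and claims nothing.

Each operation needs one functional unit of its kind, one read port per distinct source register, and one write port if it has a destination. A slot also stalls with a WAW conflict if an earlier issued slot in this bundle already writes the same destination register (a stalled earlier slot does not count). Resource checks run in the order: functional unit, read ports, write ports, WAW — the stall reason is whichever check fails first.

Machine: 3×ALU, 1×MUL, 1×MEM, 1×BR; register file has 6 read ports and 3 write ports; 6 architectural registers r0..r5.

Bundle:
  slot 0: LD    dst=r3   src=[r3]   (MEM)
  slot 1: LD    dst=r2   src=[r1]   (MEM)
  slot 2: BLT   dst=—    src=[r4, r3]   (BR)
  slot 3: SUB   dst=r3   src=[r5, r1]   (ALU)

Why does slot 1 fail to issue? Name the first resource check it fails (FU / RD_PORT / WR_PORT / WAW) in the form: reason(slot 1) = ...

#0 MEM src=r3 dispatched  <A:3 Mu:1 Ld:0 B:1 rd:5 wr:2>
#1 MEM src=r1 held:FU  <A:3 Mu:1 Ld:0 B:1 rd:5 wr:2>
#2 BR src=r4,r3 dispatched  <A:3 Mu:1 Ld:0 B:0 rd:3 wr:2>
#3 ALU src=r5,r1 held:WAW  <A:3 Mu:1 Ld:0 B:0 rd:3 wr:2>

reason(slot 1) = FU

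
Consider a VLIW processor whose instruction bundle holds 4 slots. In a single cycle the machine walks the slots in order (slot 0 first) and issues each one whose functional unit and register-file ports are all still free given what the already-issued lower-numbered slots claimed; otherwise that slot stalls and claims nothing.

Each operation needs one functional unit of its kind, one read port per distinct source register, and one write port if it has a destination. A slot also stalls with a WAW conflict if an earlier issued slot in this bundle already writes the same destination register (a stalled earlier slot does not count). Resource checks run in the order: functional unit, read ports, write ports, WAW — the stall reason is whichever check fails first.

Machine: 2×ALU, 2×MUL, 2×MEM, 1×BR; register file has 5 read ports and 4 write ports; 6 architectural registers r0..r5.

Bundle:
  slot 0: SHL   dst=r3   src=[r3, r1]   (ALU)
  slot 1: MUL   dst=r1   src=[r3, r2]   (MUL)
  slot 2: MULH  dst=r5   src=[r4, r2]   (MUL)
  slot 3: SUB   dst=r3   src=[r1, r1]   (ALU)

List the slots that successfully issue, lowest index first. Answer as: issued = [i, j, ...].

(0) want 1×ALU +2rd +1wr — yes → AL1|MU2|ME2|BR1|rd3|wr3
(1) want 1×MUL +2rd +1wr — yes → AL1|MU1|ME2|BR1|rd1|wr2
(2) want 1×MUL +2rd +1wr — RD_PORT → AL1|MU1|ME2|BR1|rd1|wr2
(3) want 1×ALU +1rd +1wr — WAW → AL1|MU1|ME2|BR1|rd1|wr2

issued = [0, 1]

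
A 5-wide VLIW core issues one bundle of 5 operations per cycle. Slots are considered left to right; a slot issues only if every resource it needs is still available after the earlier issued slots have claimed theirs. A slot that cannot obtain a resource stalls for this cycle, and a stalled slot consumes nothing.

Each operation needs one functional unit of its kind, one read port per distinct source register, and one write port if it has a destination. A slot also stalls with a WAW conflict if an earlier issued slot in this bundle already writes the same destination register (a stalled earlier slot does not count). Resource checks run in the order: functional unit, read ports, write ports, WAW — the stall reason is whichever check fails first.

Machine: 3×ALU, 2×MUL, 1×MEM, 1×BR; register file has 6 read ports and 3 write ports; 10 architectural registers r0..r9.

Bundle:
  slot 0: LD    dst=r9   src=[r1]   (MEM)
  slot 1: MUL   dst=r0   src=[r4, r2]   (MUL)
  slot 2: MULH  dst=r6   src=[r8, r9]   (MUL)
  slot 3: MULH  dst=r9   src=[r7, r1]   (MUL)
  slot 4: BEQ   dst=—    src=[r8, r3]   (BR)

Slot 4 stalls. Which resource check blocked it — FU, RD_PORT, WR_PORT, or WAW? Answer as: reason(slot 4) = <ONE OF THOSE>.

#0 MEM src=r1 dispatched  <A:3 Mu:2 Ld:0 B:1 rd:5 wr:2>
#1 MUL src=r4,r2 dispatched  <A:3 Mu:1 Ld:0 B:1 rd:3 wr:1>
#2 MUL src=r8,r9 dispatched  <A:3 Mu:0 Ld:0 B:1 rd:1 wr:0>
#3 MUL src=r7,r1 held:FU  <A:3 Mu:0 Ld:0 B:1 rd:1 wr:0>
#4 BR src=r8,r3 held:RD_PORT  <A:3 Mu:0 Ld:0 B:1 rd:1 wr:0>

reason(slot 4) = RD_PORT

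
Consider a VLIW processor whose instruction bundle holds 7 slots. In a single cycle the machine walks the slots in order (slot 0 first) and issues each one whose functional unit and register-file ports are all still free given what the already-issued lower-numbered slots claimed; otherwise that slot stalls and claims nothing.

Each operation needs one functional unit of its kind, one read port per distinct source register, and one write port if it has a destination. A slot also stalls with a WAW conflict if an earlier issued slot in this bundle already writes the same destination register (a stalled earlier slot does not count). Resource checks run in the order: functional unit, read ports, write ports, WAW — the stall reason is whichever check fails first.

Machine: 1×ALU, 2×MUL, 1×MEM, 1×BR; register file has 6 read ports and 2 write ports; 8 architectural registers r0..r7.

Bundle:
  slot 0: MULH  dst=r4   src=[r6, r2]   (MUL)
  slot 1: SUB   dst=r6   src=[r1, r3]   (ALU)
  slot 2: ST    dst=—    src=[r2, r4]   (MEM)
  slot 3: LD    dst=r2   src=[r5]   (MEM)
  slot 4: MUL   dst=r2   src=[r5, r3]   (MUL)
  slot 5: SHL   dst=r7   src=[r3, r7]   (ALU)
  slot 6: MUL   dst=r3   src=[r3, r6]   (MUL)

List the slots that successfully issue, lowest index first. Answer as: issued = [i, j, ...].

issued = [0, 1, 2]

slot 0 (MUL): ISSUE — free A1,Mu1,Ld1,B1 rp4 wp1
slot 1 (ALU): ISSUE — free A0,Mu1,Ld1,B1 rp2 wp0
slot 2 (MEM): ISSUE — free A0,Mu1,Ld0,B1 rp0 wp0
slot 3 (MEM): stall FU — free A0,Mu1,Ld0,B1 rp0 wp0
slot 4 (MUL): stall RD_PORT — free A0,Mu1,Ld0,B1 rp0 wp0
slot 5 (ALU): stall FU — free A0,Mu1,Ld0,B1 rp0 wp0
slot 6 (MUL): stall RD_PORT — free A0,Mu1,Ld0,B1 rp0 wp0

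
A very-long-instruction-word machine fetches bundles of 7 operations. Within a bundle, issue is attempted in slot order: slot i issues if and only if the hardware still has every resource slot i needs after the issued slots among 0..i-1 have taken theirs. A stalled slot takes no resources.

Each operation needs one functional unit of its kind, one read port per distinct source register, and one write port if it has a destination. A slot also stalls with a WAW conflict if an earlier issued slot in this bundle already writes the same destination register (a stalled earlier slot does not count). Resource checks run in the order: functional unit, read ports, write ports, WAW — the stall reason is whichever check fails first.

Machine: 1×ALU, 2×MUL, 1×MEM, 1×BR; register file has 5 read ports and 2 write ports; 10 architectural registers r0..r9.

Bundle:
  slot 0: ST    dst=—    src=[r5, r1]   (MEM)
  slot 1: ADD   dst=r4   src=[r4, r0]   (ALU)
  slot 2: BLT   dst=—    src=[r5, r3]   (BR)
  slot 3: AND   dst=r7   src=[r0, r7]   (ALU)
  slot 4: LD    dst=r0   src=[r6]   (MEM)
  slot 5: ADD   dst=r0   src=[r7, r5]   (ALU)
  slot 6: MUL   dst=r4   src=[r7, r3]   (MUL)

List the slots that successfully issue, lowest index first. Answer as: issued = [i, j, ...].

#0 MEM src=r5,r1 dispatched  <A:1 Mu:2 Ld:0 B:1 rd:3 wr:2>
#1 ALU src=r4,r0 dispatched  <A:0 Mu:2 Ld:0 B:1 rd:1 wr:1>
#2 BR src=r5,r3 held:RD_PORT  <A:0 Mu:2 Ld:0 B:1 rd:1 wr:1>
#3 ALU src=r0,r7 held:FU  <A:0 Mu:2 Ld:0 B:1 rd:1 wr:1>
#4 MEM src=r6 held:FU  <A:0 Mu:2 Ld:0 B:1 rd:1 wr:1>
#5 ALU src=r7,r5 held:FU  <A:0 Mu:2 Ld:0 B:1 rd:1 wr:1>
#6 MUL src=r7,r3 held:RD_PORT  <A:0 Mu:2 Ld:0 B:1 rd:1 wr:1>

issued = [0, 1]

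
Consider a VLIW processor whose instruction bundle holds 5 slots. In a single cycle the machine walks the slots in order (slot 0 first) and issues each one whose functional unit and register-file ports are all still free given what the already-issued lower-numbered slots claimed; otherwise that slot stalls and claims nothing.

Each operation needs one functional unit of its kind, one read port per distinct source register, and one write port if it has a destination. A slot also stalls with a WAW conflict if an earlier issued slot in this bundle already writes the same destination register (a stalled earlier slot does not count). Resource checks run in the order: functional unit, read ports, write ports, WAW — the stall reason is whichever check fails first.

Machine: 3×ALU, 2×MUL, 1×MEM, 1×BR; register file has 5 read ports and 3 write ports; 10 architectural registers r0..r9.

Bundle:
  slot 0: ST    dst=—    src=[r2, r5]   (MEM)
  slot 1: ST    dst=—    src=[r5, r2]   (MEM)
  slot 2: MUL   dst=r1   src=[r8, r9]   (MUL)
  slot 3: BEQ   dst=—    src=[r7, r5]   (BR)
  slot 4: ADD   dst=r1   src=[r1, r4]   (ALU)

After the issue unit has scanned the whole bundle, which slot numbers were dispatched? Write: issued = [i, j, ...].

  0. MEM ⇒ go  {3A/2Mu/0Ld/1B | 3r 3w}
  1. MEM ⇒ no(FU)  {3A/2Mu/0Ld/1B | 3r 3w}
  2. MUL→r1 ⇒ go  {3A/1Mu/0Ld/1B | 1r 2w}
  3. BR ⇒ no(RD_PORT)  {3A/1Mu/0Ld/1B | 1r 2w}
  4. ALU→r1 ⇒ no(RD_PORT)  {3A/1Mu/0Ld/1B | 1r 2w}

issued = [0, 2]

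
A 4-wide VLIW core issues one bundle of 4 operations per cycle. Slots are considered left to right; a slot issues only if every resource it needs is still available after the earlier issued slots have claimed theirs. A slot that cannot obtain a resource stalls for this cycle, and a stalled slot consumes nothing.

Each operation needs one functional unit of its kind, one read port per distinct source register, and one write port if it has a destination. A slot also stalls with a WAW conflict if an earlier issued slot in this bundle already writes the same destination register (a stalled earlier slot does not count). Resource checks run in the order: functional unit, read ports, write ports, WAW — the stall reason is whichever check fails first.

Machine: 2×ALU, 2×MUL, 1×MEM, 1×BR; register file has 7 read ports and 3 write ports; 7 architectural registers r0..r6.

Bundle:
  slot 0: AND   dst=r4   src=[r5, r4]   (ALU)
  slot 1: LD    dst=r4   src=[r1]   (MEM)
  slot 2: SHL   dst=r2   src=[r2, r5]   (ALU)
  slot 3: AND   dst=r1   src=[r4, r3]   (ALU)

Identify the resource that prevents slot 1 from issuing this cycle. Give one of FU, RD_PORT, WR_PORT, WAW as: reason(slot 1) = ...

reason(slot 1) = WAW

  0. ALU→r4 ⇒ go  {1A/2Mu/1Ld/1B | 5r 2w}
  1. MEM→r4 ⇒ no(WAW)  {1A/2Mu/1Ld/1B | 5r 2w}
  2. ALU→r2 ⇒ go  {0A/2Mu/1Ld/1B | 3r 1w}
  3. ALU→r1 ⇒ no(FU)  {0A/2Mu/1Ld/1B | 3r 1w}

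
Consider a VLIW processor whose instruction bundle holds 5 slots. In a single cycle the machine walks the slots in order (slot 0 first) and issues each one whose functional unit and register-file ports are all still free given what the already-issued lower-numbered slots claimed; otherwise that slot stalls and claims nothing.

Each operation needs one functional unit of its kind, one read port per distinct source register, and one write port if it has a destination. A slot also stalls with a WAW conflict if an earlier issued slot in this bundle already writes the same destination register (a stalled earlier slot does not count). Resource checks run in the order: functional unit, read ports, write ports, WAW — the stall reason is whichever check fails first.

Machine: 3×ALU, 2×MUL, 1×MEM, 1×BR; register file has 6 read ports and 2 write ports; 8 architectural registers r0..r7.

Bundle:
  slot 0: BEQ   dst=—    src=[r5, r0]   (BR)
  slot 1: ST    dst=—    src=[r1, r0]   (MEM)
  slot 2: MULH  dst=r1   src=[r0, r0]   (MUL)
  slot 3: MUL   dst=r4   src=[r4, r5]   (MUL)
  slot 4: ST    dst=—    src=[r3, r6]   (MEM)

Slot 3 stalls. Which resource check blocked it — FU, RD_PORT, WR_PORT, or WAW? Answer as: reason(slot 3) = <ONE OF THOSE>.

(0) want 1×BR +2rd +0wr — yes → AL3|MU2|ME1|BR0|rd4|wr2
(1) want 1×MEM +2rd +0wr — yes → AL3|MU2|ME0|BR0|rd2|wr2
(2) want 1×MUL +1rd +1wr — yes → AL3|MU1|ME0|BR0|rd1|wr1
(3) want 1×MUL +2rd +1wr — RD_PORT → AL3|MU1|ME0|BR0|rd1|wr1
(4) want 1×MEM +2rd +0wr — FU → AL3|MU1|ME0|BR0|rd1|wr1

reason(slot 3) = RD_PORT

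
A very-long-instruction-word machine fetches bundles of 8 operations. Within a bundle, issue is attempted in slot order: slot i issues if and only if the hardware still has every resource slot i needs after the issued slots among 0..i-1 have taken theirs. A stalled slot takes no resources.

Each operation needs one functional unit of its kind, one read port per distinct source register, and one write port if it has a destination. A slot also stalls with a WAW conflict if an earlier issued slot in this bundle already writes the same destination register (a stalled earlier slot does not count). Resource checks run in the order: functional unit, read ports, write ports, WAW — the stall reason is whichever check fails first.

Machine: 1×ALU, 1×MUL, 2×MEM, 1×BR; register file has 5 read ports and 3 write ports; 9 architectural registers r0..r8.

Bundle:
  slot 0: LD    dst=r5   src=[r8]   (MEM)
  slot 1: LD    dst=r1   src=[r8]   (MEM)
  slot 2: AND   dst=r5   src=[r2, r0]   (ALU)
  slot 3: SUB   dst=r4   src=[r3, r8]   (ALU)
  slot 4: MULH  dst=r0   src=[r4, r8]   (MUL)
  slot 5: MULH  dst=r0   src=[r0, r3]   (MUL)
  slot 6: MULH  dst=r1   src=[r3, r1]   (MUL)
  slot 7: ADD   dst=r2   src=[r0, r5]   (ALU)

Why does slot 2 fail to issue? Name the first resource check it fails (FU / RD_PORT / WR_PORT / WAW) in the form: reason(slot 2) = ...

reason(slot 2) = WAW

(0) want 1×MEM +1rd +1wr — yes → AL1|MU1|ME1|BR1|rd4|wr2
(1) want 1×MEM +1rd +1wr — yes → AL1|MU1|ME0|BR1|rd3|wr1
(2) want 1×ALU +2rd +1wr — WAW → AL1|MU1|ME0|BR1|rd3|wr1
(3) want 1×ALU +2rd +1wr — yes → AL0|MU1|ME0|BR1|rd1|wr0
(4) want 1×MUL +2rd +1wr — RD_PORT → AL0|MU1|ME0|BR1|rd1|wr0
(5) want 1×MUL +2rd +1wr — RD_PORT → AL0|MU1|ME0|BR1|rd1|wr0
(6) want 1×MUL +2rd +1wr — RD_PORT → AL0|MU1|ME0|BR1|rd1|wr0
(7) want 1×ALU +2rd +1wr — FU → AL0|MU1|ME0|BR1|rd1|wr0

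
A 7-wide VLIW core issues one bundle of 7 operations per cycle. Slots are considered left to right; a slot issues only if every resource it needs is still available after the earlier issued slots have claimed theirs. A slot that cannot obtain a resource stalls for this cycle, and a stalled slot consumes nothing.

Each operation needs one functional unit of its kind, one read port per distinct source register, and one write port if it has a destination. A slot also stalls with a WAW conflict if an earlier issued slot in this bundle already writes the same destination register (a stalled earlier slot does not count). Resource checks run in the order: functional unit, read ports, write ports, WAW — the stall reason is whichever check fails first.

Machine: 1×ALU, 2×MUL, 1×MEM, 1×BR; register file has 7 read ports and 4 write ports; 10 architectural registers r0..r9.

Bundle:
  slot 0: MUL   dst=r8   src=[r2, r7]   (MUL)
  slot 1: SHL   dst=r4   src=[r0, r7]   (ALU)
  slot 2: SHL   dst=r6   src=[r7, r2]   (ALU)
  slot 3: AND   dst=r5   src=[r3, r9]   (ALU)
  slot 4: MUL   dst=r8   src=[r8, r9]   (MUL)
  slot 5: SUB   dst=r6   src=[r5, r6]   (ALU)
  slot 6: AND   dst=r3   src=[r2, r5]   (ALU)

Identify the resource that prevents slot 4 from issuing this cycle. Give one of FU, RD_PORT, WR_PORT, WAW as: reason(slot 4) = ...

reason(slot 4) = WAW

slot 0 (MUL): ISSUE — free A1,Mu1,Ld1,B1 rp5 wp3
slot 1 (ALU): ISSUE — free A0,Mu1,Ld1,B1 rp3 wp2
slot 2 (ALU): stall FU — free A0,Mu1,Ld1,B1 rp3 wp2
slot 3 (ALU): stall FU — free A0,Mu1,Ld1,B1 rp3 wp2
slot 4 (MUL): stall WAW — free A0,Mu1,Ld1,B1 rp3 wp2
slot 5 (ALU): stall FU — free A0,Mu1,Ld1,B1 rp3 wp2
slot 6 (ALU): stall FU — free A0,Mu1,Ld1,B1 rp3 wp2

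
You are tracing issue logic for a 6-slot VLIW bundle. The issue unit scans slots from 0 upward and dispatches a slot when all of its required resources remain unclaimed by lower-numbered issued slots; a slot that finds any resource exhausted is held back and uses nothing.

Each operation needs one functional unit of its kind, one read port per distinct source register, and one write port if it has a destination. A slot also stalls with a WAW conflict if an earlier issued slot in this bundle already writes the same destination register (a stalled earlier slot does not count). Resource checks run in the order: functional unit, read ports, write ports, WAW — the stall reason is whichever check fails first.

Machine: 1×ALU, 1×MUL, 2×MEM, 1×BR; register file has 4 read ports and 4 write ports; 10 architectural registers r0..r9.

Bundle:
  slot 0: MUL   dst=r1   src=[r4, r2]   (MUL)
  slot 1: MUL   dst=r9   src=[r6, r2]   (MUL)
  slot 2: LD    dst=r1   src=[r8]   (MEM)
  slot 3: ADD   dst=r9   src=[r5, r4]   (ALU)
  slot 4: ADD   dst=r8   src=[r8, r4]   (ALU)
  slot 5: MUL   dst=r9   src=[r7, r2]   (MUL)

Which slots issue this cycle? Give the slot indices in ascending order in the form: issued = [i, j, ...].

issued = [0, 3]

#0 MUL src=r4,r2 dispatched  <A:1 Mu:0 Ld:2 B:1 rd:2 wr:3>
#1 MUL src=r6,r2 held:FU  <A:1 Mu:0 Ld:2 B:1 rd:2 wr:3>
#2 MEM src=r8 held:WAW  <A:1 Mu:0 Ld:2 B:1 rd:2 wr:3>
#3 ALU src=r5,r4 dispatched  <A:0 Mu:0 Ld:2 B:1 rd:0 wr:2>
#4 ALU src=r8,r4 held:FU  <A:0 Mu:0 Ld:2 B:1 rd:0 wr:2>
#5 MUL src=r7,r2 held:FU  <A:0 Mu:0 Ld:2 B:1 rd:0 wr:2>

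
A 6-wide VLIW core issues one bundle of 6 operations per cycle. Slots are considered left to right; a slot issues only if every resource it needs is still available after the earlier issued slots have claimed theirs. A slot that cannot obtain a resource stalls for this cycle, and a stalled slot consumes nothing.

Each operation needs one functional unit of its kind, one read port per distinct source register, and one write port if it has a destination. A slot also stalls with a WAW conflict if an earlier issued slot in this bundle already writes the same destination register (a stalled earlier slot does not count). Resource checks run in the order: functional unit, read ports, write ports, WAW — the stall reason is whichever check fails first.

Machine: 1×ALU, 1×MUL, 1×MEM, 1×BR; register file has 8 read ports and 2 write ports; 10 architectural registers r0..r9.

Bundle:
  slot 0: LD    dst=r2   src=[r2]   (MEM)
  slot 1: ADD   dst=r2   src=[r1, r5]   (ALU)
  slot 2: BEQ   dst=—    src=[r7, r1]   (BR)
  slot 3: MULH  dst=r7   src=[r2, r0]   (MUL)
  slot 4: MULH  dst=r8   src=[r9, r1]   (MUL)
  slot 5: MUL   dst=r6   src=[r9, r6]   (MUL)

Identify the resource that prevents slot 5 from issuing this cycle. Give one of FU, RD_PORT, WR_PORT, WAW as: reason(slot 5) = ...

  0. MEM→r2 ⇒ go  {1A/1Mu/0Ld/1B | 7r 1w}
  1. ALU→r2 ⇒ no(WAW)  {1A/1Mu/0Ld/1B | 7r 1w}
  2. BR ⇒ go  {1A/1Mu/0Ld/0B | 5r 1w}
  3. MUL→r7 ⇒ go  {1A/0Mu/0Ld/0B | 3r 0w}
  4. MUL→r8 ⇒ no(FU)  {1A/0Mu/0Ld/0B | 3r 0w}
  5. MUL→r6 ⇒ no(FU)  {1A/0Mu/0Ld/0B | 3r 0w}

reason(slot 5) = FU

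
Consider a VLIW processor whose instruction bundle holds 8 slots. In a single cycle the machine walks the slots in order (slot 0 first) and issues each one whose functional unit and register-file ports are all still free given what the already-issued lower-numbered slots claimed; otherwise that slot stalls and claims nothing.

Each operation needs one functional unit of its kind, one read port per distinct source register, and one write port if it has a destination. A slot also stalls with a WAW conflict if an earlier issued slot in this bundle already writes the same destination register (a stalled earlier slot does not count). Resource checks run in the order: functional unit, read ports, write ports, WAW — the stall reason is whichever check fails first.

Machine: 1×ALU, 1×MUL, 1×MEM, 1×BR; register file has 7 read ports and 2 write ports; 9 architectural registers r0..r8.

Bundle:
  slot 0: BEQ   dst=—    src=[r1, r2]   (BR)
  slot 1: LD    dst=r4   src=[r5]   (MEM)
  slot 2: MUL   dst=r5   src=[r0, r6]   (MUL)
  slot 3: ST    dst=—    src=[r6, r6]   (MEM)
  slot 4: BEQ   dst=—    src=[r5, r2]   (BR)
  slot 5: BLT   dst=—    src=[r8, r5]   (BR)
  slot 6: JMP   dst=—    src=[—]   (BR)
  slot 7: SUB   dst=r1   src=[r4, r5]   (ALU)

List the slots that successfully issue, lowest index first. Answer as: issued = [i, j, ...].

#0 BR src=r1,r2 dispatched  <A:1 Mu:1 Ld:1 B:0 rd:5 wr:2>
#1 MEM src=r5 dispatched  <A:1 Mu:1 Ld:0 B:0 rd:4 wr:1>
#2 MUL src=r0,r6 dispatched  <A:1 Mu:0 Ld:0 B:0 rd:2 wr:0>
#3 MEM src=r6,r6 held:FU  <A:1 Mu:0 Ld:0 B:0 rd:2 wr:0>
#4 BR src=r5,r2 held:FU  <A:1 Mu:0 Ld:0 B:0 rd:2 wr:0>
#5 BR src=r8,r5 held:FU  <A:1 Mu:0 Ld:0 B:0 rd:2 wr:0>
#6 BR src=- held:FU  <A:1 Mu:0 Ld:0 B:0 rd:2 wr:0>
#7 ALU src=r4,r5 held:WR_PORT  <A:1 Mu:0 Ld:0 B:0 rd:2 wr:0>

issued = [0, 1, 2]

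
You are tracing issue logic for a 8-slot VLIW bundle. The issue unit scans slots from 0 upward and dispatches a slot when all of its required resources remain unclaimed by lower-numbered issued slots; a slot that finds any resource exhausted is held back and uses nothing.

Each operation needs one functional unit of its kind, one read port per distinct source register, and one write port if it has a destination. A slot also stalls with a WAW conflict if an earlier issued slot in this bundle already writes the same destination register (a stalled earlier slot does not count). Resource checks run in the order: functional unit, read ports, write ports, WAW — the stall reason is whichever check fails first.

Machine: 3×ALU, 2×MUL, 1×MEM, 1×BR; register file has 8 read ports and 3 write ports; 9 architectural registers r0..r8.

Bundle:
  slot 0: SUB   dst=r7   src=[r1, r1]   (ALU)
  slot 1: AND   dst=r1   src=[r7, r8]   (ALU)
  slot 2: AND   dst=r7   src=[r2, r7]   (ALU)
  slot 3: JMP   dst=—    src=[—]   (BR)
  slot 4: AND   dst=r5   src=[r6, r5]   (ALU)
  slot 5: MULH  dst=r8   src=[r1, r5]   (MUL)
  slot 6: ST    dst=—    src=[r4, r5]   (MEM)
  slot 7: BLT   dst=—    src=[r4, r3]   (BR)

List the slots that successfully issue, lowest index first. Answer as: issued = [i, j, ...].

issued = [0, 1, 3, 4, 6]

#0 ALU src=r1,r1 dispatched  <A:2 Mu:2 Ld:1 B:1 rd:7 wr:2>
#1 ALU src=r7,r8 dispatched  <A:1 Mu:2 Ld:1 B:1 rd:5 wr:1>
#2 ALU src=r2,r7 held:WAW  <A:1 Mu:2 Ld:1 B:1 rd:5 wr:1>
#3 BR src=- dispatched  <A:1 Mu:2 Ld:1 B:0 rd:5 wr:1>
#4 ALU src=r6,r5 dispatched  <A:0 Mu:2 Ld:1 B:0 rd:3 wr:0>
#5 MUL src=r1,r5 held:WR_PORT  <A:0 Mu:2 Ld:1 B:0 rd:3 wr:0>
#6 MEM src=r4,r5 dispatched  <A:0 Mu:2 Ld:0 B:0 rd:1 wr:0>
#7 BR src=r4,r3 held:FU  <A:0 Mu:2 Ld:0 B:0 rd:1 wr:0>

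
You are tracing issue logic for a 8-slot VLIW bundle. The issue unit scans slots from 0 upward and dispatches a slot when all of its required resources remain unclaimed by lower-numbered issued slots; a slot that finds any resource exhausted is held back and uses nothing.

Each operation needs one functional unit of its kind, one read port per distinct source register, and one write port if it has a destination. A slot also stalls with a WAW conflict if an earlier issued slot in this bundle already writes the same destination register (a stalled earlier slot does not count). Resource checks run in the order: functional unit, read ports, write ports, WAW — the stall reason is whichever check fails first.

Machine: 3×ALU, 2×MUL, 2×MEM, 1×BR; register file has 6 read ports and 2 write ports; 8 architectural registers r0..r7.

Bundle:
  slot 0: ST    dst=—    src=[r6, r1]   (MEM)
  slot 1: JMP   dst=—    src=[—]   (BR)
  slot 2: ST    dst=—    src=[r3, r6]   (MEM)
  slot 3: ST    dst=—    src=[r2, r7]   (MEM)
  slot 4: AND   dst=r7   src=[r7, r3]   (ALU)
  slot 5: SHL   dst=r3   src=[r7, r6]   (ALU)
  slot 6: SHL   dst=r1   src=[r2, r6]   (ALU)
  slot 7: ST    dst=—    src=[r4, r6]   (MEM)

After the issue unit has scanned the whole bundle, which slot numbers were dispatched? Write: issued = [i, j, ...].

slot 0 (MEM): ISSUE — free A3,Mu2,Ld1,B1 rp4 wp2
slot 1 (BR): ISSUE — free A3,Mu2,Ld1,B0 rp4 wp2
slot 2 (MEM): ISSUE — free A3,Mu2,Ld0,B0 rp2 wp2
slot 3 (MEM): stall FU — free A3,Mu2,Ld0,B0 rp2 wp2
slot 4 (ALU): ISSUE — free A2,Mu2,Ld0,B0 rp0 wp1
slot 5 (ALU): stall RD_PORT — free A2,Mu2,Ld0,B0 rp0 wp1
slot 6 (ALU): stall RD_PORT — free A2,Mu2,Ld0,B0 rp0 wp1
slot 7 (MEM): stall FU — free A2,Mu2,Ld0,B0 rp0 wp1

issued = [0, 1, 2, 4]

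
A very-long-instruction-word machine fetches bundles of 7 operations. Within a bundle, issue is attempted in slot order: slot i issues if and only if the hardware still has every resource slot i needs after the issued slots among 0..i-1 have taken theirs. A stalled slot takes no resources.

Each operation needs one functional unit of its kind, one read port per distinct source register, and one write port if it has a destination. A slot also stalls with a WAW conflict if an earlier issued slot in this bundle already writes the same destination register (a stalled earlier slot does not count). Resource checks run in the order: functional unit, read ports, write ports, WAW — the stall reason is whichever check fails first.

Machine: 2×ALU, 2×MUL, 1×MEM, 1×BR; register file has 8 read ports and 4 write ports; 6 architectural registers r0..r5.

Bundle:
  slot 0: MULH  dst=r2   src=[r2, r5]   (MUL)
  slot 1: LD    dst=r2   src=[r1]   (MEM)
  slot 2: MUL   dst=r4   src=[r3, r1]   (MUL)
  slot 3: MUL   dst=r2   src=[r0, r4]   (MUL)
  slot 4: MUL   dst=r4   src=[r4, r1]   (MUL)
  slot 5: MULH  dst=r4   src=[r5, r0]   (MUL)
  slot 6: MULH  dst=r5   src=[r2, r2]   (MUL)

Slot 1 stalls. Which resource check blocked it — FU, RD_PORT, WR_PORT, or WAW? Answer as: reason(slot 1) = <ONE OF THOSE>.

reason(slot 1) = WAW

  0. MUL→r2 ⇒ go  {2A/1Mu/1Ld/1B | 6r 3w}
  1. MEM→r2 ⇒ no(WAW)  {2A/1Mu/1Ld/1B | 6r 3w}
  2. MUL→r4 ⇒ go  {2A/0Mu/1Ld/1B | 4r 2w}
  3. MUL→r2 ⇒ no(FU)  {2A/0Mu/1Ld/1B | 4r 2w}
  4. MUL→r4 ⇒ no(FU)  {2A/0Mu/1Ld/1B | 4r 2w}
  5. MUL→r4 ⇒ no(FU)  {2A/0Mu/1Ld/1B | 4r 2w}
  6. MUL→r5 ⇒ no(FU)  {2A/0Mu/1Ld/1B | 4r 2w}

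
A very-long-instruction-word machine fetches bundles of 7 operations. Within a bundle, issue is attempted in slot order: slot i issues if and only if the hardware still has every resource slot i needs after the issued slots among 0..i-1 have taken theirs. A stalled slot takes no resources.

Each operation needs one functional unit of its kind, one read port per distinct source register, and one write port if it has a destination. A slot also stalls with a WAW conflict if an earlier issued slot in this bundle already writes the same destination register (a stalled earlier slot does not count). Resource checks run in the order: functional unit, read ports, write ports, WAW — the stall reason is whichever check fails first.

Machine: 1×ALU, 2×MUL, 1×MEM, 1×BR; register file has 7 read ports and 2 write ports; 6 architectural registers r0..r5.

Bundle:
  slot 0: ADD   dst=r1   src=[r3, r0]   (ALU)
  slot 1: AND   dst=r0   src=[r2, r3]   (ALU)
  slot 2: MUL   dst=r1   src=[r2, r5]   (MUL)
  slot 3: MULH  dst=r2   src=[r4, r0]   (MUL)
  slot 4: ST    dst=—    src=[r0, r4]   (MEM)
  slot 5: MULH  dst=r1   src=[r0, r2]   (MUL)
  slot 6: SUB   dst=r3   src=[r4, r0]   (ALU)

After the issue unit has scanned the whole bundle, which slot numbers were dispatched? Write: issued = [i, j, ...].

slot 0 (ALU): ISSUE — free A0,Mu2,Ld1,B1 rp5 wp1
slot 1 (ALU): stall FU — free A0,Mu2,Ld1,B1 rp5 wp1
slot 2 (MUL): stall WAW — free A0,Mu2,Ld1,B1 rp5 wp1
slot 3 (MUL): ISSUE — free A0,Mu1,Ld1,B1 rp3 wp0
slot 4 (MEM): ISSUE — free A0,Mu1,Ld0,B1 rp1 wp0
slot 5 (MUL): stall RD_PORT — free A0,Mu1,Ld0,B1 rp1 wp0
slot 6 (ALU): stall FU — free A0,Mu1,Ld0,B1 rp1 wp0

issued = [0, 3, 4]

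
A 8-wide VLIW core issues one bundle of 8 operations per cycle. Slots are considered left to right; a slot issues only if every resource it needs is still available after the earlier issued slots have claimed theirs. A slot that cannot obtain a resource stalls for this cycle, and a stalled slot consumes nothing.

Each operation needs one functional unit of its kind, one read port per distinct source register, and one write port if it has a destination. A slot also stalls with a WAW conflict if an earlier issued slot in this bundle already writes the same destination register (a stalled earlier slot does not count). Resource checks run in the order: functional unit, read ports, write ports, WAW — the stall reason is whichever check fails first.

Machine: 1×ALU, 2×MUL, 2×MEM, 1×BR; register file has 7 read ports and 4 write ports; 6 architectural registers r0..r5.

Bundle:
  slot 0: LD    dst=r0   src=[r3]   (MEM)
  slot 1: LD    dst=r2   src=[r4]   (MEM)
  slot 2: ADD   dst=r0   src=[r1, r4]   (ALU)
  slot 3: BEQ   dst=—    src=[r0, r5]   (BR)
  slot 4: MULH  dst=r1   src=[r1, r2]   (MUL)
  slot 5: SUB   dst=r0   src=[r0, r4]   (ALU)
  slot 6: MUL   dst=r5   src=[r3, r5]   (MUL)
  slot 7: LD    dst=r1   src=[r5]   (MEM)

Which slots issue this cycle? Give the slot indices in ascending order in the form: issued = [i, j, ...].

(0) want 1×MEM +1rd +1wr — yes → AL1|MU2|ME1|BR1|rd6|wr3
(1) want 1×MEM +1rd +1wr — yes → AL1|MU2|ME0|BR1|rd5|wr2
(2) want 1×ALU +2rd +1wr — WAW → AL1|MU2|ME0|BR1|rd5|wr2
(3) want 1×BR +2rd +0wr — yes → AL1|MU2|ME0|BR0|rd3|wr2
(4) want 1×MUL +2rd +1wr — yes → AL1|MU1|ME0|BR0|rd1|wr1
(5) want 1×ALU +2rd +1wr — RD_PORT → AL1|MU1|ME0|BR0|rd1|wr1
(6) want 1×MUL +2rd +1wr — RD_PORT → AL1|MU1|ME0|BR0|rd1|wr1
(7) want 1×MEM +1rd +1wr — FU → AL1|MU1|ME0|BR0|rd1|wr1

issued = [0, 1, 3, 4]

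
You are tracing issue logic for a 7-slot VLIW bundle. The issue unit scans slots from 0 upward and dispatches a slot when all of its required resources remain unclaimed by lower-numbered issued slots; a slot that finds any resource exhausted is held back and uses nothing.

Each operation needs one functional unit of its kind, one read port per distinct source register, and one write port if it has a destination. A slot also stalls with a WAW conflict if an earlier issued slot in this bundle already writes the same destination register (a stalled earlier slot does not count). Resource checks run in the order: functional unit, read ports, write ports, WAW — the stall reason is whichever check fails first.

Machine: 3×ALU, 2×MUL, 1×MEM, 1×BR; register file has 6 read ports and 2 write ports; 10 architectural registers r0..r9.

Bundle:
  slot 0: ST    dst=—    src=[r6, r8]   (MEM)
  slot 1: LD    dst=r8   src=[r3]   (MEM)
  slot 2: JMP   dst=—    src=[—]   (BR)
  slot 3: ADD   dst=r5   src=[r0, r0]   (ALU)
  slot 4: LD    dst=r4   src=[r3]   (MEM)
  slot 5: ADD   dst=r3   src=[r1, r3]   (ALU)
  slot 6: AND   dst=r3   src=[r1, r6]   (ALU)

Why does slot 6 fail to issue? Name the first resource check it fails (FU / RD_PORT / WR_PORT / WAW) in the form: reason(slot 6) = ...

reason(slot 6) = RD_PORT

slot 0 (MEM): ISSUE — free A3,Mu2,Ld0,B1 rp4 wp2
slot 1 (MEM): stall FU — free A3,Mu2,Ld0,B1 rp4 wp2
slot 2 (BR): ISSUE — free A3,Mu2,Ld0,B0 rp4 wp2
slot 3 (ALU): ISSUE — free A2,Mu2,Ld0,B0 rp3 wp1
slot 4 (MEM): stall FU — free A2,Mu2,Ld0,B0 rp3 wp1
slot 5 (ALU): ISSUE — free A1,Mu2,Ld0,B0 rp1 wp0
slot 6 (ALU): stall RD_PORT — free A1,Mu2,Ld0,B0 rp1 wp0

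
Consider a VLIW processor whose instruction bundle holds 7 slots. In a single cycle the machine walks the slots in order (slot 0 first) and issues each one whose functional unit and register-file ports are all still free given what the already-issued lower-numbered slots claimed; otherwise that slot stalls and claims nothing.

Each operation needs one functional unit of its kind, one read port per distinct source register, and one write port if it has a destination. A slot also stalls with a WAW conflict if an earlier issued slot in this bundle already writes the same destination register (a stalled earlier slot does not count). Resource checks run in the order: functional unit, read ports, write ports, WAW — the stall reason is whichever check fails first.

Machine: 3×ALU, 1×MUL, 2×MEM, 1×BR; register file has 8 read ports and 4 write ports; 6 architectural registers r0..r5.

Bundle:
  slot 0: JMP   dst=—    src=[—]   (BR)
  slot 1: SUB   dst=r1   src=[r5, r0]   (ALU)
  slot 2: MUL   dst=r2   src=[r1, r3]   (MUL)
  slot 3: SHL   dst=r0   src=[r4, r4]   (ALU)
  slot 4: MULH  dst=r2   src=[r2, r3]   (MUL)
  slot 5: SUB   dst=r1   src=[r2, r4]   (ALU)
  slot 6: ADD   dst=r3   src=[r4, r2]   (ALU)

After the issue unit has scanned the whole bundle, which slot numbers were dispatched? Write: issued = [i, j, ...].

issued = [0, 1, 2, 3, 6]

[0] BR needs rd=0 wr=0: ok; after: ALU=3 MUL=1 MEM=2 BR=0, R=8, W=4
[1] ALU needs rd=2 wr=1: ok; after: ALU=2 MUL=1 MEM=2 BR=0, R=6, W=3
[2] MUL needs rd=2 wr=1: ok; after: ALU=2 MUL=0 MEM=2 BR=0, R=4, W=2
[3] ALU needs rd=1 wr=1: ok; after: ALU=1 MUL=0 MEM=2 BR=0, R=3, W=1
[4] MUL needs rd=2 wr=1: FU; after: ALU=1 MUL=0 MEM=2 BR=0, R=3, W=1
[5] ALU needs rd=2 wr=1: WAW; after: ALU=1 MUL=0 MEM=2 BR=0, R=3, W=1
[6] ALU needs rd=2 wr=1: ok; after: ALU=0 MUL=0 MEM=2 BR=0, R=1, W=0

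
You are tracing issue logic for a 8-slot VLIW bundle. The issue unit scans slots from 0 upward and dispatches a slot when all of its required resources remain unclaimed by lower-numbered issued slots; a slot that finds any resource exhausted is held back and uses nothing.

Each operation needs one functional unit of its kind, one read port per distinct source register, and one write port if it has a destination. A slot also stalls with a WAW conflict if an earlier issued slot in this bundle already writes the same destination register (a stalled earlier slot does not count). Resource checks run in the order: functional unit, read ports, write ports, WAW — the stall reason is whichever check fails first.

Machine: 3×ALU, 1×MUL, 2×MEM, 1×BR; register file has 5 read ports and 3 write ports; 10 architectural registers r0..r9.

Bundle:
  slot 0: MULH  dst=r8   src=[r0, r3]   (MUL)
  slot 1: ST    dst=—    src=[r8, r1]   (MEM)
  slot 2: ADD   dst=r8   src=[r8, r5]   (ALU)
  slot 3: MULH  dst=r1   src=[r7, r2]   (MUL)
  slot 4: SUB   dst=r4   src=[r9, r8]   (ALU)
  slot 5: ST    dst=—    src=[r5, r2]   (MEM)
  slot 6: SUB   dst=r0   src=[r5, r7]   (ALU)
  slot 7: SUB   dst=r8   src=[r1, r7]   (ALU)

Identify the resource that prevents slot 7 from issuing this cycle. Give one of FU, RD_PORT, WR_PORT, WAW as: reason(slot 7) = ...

reason(slot 7) = RD_PORT

#0 MUL src=r0,r3 dispatched  <A:3 Mu:0 Ld:2 B:1 rd:3 wr:2>
#1 MEM src=r8,r1 dispatched  <A:3 Mu:0 Ld:1 B:1 rd:1 wr:2>
#2 ALU src=r8,r5 held:RD_PORT  <A:3 Mu:0 Ld:1 B:1 rd:1 wr:2>
#3 MUL src=r7,r2 held:FU  <A:3 Mu:0 Ld:1 B:1 rd:1 wr:2>
#4 ALU src=r9,r8 held:RD_PORT  <A:3 Mu:0 Ld:1 B:1 rd:1 wr:2>
#5 MEM src=r5,r2 held:RD_PORT  <A:3 Mu:0 Ld:1 B:1 rd:1 wr:2>
#6 ALU src=r5,r7 held:RD_PORT  <A:3 Mu:0 Ld:1 B:1 rd:1 wr:2>
#7 ALU src=r1,r7 held:RD_PORT  <A:3 Mu:0 Ld:1 B:1 rd:1 wr:2>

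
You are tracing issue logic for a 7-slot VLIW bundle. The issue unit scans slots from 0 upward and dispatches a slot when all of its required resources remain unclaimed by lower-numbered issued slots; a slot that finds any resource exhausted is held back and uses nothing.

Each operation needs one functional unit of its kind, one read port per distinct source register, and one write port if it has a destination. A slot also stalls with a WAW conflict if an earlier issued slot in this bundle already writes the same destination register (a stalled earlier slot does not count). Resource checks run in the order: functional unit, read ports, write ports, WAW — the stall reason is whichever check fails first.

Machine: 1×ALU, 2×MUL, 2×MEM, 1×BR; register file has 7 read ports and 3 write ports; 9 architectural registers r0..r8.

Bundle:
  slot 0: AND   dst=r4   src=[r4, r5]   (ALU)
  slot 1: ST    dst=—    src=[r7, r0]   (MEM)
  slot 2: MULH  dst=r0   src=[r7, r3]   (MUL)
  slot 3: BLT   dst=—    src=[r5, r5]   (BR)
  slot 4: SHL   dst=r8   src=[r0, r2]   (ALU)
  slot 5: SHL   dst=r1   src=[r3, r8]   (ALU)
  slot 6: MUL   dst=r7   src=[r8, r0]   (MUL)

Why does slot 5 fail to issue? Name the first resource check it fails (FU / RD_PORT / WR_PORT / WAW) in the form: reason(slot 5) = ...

[0] ALU needs rd=2 wr=1: ok; after: ALU=0 MUL=2 MEM=2 BR=1, R=5, W=2
[1] MEM needs rd=2 wr=0: ok; after: ALU=0 MUL=2 MEM=1 BR=1, R=3, W=2
[2] MUL needs rd=2 wr=1: ok; after: ALU=0 MUL=1 MEM=1 BR=1, R=1, W=1
[3] BR needs rd=1 wr=0: ok; after: ALU=0 MUL=1 MEM=1 BR=0, R=0, W=1
[4] ALU needs rd=2 wr=1: FU; after: ALU=0 MUL=1 MEM=1 BR=0, R=0, W=1
[5] ALU needs rd=2 wr=1: FU; after: ALU=0 MUL=1 MEM=1 BR=0, R=0, W=1
[6] MUL needs rd=2 wr=1: RD_PORT; after: ALU=0 MUL=1 MEM=1 BR=0, R=0, W=1

reason(slot 5) = FU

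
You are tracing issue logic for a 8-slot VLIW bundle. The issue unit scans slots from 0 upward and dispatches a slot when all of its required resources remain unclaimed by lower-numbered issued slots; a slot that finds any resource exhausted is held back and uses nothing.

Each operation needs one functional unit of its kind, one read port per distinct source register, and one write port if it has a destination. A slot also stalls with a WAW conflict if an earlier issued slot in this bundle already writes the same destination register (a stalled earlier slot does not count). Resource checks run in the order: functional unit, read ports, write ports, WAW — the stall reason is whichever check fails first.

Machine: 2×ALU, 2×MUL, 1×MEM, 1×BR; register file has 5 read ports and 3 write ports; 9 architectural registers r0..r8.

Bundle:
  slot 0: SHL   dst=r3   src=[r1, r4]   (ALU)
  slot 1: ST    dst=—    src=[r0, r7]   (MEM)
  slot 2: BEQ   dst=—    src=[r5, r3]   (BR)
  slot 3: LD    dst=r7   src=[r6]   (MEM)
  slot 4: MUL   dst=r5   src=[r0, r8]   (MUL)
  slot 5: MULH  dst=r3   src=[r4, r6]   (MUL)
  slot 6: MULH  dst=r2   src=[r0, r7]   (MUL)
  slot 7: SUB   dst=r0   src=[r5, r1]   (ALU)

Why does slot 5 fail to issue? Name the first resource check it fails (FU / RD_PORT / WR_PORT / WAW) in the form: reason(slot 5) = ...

reason(slot 5) = RD_PORT

[0] ALU needs rd=2 wr=1: ok; after: ALU=1 MUL=2 MEM=1 BR=1, R=3, W=2
[1] MEM needs rd=2 wr=0: ok; after: ALU=1 MUL=2 MEM=0 BR=1, R=1, W=2
[2] BR needs rd=2 wr=0: RD_PORT; after: ALU=1 MUL=2 MEM=0 BR=1, R=1, W=2
[3] MEM needs rd=1 wr=1: FU; after: ALU=1 MUL=2 MEM=0 BR=1, R=1, W=2
[4] MUL needs rd=2 wr=1: RD_PORT; after: ALU=1 MUL=2 MEM=0 BR=1, R=1, W=2
[5] MUL needs rd=2 wr=1: RD_PORT; after: ALU=1 MUL=2 MEM=0 BR=1, R=1, W=2
[6] MUL needs rd=2 wr=1: RD_PORT; after: ALU=1 MUL=2 MEM=0 BR=1, R=1, W=2
[7] ALU needs rd=2 wr=1: RD_PORT; after: ALU=1 MUL=2 MEM=0 BR=1, R=1, W=2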